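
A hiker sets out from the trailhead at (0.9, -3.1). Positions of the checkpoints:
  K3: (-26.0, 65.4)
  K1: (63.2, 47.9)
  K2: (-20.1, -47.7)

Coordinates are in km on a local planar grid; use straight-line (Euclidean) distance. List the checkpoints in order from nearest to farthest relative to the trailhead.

K2, K3, K1

Distance from the trailhead at (0.9, -3.1) to each:
K2 (-20.1, -47.7): 49.3 km
K3 (-26.0, 65.4): 73.6 km
K1 (63.2, 47.9): 80.5 km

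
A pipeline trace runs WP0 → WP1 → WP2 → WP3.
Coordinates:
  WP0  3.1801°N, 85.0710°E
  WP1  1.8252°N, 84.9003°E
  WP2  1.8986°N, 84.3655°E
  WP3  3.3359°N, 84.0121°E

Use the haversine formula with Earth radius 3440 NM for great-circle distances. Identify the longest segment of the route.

Leg distances:
WP0→WP1: 82.0 NM
WP1→WP2: 32.4 NM
WP2→WP3: 88.9 NM
The longest leg is WP2–WP3 at 88.9 NM.

WP2–WP3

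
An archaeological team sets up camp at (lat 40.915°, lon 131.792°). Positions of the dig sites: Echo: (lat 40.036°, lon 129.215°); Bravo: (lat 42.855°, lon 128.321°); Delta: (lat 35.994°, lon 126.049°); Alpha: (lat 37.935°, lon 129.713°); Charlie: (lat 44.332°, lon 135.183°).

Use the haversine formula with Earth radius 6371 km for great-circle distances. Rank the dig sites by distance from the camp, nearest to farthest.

Distance from the camp at (lat 40.915°, lon 131.792°) to each:
Echo (lat 40.036°, lon 129.215°): 238.9 km
Bravo (lat 42.855°, lon 128.321°): 359.2 km
Alpha (lat 37.935°, lon 129.713°): 376.4 km
Charlie (lat 44.332°, lon 135.183°): 470.4 km
Delta (lat 35.994°, lon 126.049°): 740.9 km

Echo, Bravo, Alpha, Charlie, Delta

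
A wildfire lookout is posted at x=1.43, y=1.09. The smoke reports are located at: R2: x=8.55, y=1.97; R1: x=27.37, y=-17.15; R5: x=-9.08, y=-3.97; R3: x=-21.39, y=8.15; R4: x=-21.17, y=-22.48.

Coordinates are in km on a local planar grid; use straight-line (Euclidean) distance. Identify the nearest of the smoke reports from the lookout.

R2

Distances from the lookout (x=1.43, y=1.09):
R2: 7.2 km
R5: 11.7 km
R3: 23.9 km
R1: 31.7 km
R4: 32.7 km
The nearest is R2 at 7.2 km.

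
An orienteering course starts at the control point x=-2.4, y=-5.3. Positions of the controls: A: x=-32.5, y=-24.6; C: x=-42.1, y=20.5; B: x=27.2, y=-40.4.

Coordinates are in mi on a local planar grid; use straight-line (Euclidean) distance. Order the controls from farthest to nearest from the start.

Computing each straight-line distance from x=-2.4, y=-5.3:
C x=-42.1, y=20.5: 47.3 mi
B x=27.2, y=-40.4: 45.9 mi
A x=-32.5, y=-24.6: 35.8 mi

C, B, A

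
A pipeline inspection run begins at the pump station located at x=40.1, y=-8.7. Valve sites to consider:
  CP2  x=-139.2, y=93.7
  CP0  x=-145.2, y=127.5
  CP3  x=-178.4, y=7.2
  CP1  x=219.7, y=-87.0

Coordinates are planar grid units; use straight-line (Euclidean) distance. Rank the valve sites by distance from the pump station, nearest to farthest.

Distance from the pump station at x=40.1, y=-8.7 to each:
CP1 x=219.7, y=-87.0: 195.9
CP2 x=-139.2, y=93.7: 206.5
CP3 x=-178.4, y=7.2: 219.1
CP0 x=-145.2, y=127.5: 230.0

CP1, CP2, CP3, CP0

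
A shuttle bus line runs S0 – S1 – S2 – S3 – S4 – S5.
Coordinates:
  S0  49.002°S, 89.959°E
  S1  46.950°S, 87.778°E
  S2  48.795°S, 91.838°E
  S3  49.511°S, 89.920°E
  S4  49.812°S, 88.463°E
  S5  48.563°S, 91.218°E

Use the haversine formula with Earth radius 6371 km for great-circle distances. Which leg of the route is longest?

Leg distances:
S0→S1: 280.0 km
S1→S2: 365.7 km
S2→S3: 160.6 km
S3→S4: 110.1 km
S4→S5: 243.6 km
The longest leg is S1–S2 at 365.7 km.

S1–S2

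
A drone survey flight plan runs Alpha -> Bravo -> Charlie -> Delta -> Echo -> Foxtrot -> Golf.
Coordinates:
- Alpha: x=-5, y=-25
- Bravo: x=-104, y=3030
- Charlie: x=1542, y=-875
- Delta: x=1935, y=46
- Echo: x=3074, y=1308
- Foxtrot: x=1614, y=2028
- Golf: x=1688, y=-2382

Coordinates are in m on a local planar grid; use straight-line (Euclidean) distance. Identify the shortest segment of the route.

Leg distances:
Alpha→Bravo: 3056.6 m
Bravo→Charlie: 4237.7 m
Charlie→Delta: 1001.3 m
Delta→Echo: 1700.0 m
Echo→Foxtrot: 1627.9 m
Foxtrot→Golf: 4410.6 m
The shortest leg is Charlie–Delta at 1001.3 m.

Charlie–Delta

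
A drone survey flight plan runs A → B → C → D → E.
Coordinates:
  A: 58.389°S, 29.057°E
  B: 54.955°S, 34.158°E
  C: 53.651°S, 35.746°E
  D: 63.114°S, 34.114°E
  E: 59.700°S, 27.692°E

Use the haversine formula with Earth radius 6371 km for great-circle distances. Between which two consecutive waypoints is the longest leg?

Leg distances:
A→B: 492.6 km
B→C: 177.9 km
C→D: 1056.4 km
D→E: 510.3 km
The longest leg is C–D at 1056.4 km.

C–D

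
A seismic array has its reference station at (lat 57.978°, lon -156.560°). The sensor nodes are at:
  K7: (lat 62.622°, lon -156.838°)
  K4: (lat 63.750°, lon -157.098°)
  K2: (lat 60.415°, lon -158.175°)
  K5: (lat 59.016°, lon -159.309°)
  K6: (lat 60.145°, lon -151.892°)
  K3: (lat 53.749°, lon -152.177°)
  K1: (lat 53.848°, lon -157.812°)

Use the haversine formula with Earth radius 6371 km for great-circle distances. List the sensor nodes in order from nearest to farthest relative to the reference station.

Distances from the reference station:
K5 (lat 59.016°, lon -159.309°): 197.0 km
K2 (lat 60.415°, lon -158.175°): 286.1 km
K6 (lat 60.145°, lon -151.892°): 359.4 km
K1 (lat 53.848°, lon -157.812°): 465.8 km
K7 (lat 62.622°, lon -156.838°): 516.6 km
K3 (lat 53.749°, lon -152.177°): 543.7 km
K4 (lat 63.750°, lon -157.098°): 642.5 km

K5, K2, K6, K1, K7, K3, K4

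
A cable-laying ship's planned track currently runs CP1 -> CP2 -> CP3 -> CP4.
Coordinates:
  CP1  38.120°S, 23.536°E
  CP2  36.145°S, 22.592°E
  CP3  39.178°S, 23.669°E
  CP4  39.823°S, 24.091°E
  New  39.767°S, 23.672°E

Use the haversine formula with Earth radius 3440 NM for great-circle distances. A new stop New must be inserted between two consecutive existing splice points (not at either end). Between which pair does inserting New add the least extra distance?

between CP3 and CP4

Added distance for inserting New between each consecutive pair:
CP1–CP2: 195.6 NM
CP2–CP3: 69.6 NM
CP3–CP4: 11.6 NM
Smallest added distance is 11.6 NM, inserting between CP3 and CP4.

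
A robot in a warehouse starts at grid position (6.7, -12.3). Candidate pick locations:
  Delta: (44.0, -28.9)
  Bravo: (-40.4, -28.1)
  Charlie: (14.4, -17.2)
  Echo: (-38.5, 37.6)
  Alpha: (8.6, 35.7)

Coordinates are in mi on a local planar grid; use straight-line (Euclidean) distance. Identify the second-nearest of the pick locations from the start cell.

Distance to each, sorted:
Charlie: 9.1 mi
Delta: 40.8 mi
Alpha: 48.0 mi
Bravo: 49.7 mi
Echo: 67.3 mi
The second-nearest is Delta at 40.8 mi.

Delta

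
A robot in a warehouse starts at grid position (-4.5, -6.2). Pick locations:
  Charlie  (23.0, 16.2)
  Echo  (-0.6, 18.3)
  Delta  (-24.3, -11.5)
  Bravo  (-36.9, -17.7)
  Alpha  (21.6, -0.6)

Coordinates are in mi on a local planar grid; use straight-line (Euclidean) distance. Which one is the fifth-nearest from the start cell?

Charlie

Distance to each, sorted:
Delta: 20.5 mi
Echo: 24.8 mi
Alpha: 26.7 mi
Bravo: 34.4 mi
Charlie: 35.5 mi
The fifth-nearest is Charlie at 35.5 mi.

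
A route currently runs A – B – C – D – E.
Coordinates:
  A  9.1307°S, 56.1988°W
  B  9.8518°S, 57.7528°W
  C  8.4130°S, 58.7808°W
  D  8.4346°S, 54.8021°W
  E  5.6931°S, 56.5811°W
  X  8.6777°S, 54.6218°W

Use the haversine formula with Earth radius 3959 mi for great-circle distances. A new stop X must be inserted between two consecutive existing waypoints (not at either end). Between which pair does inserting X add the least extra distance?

Added distance for inserting X between each consecutive pair:
A–B: 223.5 mi
B–C: 391.5 mi
C–D: 33.6 mi
D–E: 41.6 mi
Smallest added distance is 33.6 mi, inserting between C and D.

between C and D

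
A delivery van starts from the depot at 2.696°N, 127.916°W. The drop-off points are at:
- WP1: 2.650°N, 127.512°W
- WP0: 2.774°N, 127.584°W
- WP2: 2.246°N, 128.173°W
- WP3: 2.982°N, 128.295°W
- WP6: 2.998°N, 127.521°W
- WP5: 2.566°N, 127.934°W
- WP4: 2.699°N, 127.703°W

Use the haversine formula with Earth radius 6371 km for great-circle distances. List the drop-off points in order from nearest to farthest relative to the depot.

Distances from the depot:
WP5 2.566°N, 127.934°W: 14.6 km
WP4 2.699°N, 127.703°W: 23.7 km
WP0 2.774°N, 127.584°W: 37.9 km
WP1 2.650°N, 127.512°W: 45.2 km
WP3 2.982°N, 128.295°W: 52.8 km
WP6 2.998°N, 127.521°W: 55.2 km
WP2 2.246°N, 128.173°W: 57.6 km

WP5, WP4, WP0, WP1, WP3, WP6, WP2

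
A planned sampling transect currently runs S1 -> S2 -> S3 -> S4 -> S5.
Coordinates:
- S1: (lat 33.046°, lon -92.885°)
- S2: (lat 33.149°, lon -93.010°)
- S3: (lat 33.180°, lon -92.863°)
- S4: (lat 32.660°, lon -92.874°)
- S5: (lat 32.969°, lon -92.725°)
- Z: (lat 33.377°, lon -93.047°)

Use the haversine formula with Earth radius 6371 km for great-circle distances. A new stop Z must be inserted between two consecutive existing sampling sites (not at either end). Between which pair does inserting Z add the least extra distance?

Added distance for inserting Z between each consecutive pair:
S1–S2: 49.0 km
S2–S3: 39.3 km
S3–S4: 51.3 km
S4–S5: 98.6 km
Smallest added distance is 39.3 km, inserting between S2 and S3.

between S2 and S3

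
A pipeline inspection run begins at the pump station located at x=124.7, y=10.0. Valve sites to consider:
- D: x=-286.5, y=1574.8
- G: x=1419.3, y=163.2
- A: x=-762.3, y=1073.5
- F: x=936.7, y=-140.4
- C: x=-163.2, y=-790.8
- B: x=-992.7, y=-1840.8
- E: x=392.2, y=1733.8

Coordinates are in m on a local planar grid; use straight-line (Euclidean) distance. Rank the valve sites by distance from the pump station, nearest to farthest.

Distance from the pump station at x=124.7, y=10.0 to each:
F x=936.7, y=-140.4: 825.8 m
C x=-163.2, y=-790.8: 851.0 m
G x=1419.3, y=163.2: 1303.6 m
A x=-762.3, y=1073.5: 1384.8 m
D x=-286.5, y=1574.8: 1617.9 m
E x=392.2, y=1733.8: 1744.4 m
B x=-992.7, y=-1840.8: 2162.0 m

F, C, G, A, D, E, B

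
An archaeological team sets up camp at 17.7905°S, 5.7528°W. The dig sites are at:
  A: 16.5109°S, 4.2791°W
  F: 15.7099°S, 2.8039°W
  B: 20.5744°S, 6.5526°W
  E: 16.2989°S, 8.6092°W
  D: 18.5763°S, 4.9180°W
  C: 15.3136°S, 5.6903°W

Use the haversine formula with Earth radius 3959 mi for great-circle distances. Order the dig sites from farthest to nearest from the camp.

F, E, B, C, A, D

Computing each great-circle distance from 17.7905°S, 5.7528°W:
F 15.7099°S, 2.8039°W: 242.3 mi
E 16.2989°S, 8.6092°W: 215.0 mi
B 20.5744°S, 6.5526°W: 199.3 mi
C 15.3136°S, 5.6903°W: 171.2 mi
A 16.5109°S, 4.2791°W: 131.5 mi
D 18.5763°S, 4.9180°W: 77.1 mi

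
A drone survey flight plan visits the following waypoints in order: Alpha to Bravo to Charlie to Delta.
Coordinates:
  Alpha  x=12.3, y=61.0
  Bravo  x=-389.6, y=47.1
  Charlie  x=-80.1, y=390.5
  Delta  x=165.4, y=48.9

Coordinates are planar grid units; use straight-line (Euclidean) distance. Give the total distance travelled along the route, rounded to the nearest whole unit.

Leg distances:
Alpha→Bravo: 402.1  (cumulative 402.1)
Bravo→Charlie: 462.3  (cumulative 864.4)
Charlie→Delta: 420.7  (cumulative 1285.1)
Total route length ≈ 1285.

1285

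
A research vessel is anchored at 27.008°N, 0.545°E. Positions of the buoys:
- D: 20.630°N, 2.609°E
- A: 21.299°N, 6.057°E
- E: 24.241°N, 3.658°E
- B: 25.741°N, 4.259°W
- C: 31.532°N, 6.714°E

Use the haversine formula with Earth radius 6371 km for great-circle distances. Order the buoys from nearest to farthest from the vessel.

E, B, D, C, A

Distance from the vessel at 27.008°N, 0.545°E to each:
E 24.241°N, 3.658°E: 438.2 km
B 25.741°N, 4.259°W: 498.8 km
D 20.630°N, 2.609°E: 739.6 km
C 31.532°N, 6.714°E: 781.5 km
A 21.299°N, 6.057°E: 845.7 km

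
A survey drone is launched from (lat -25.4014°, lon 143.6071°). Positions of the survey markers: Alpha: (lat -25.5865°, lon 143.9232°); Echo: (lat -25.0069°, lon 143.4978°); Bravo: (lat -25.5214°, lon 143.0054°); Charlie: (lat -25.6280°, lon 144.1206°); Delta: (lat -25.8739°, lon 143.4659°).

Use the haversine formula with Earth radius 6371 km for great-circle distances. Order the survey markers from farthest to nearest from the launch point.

Computing each great-circle distance from (lat -25.4014°, lon 143.6071°):
Bravo (lat -25.5214°, lon 143.0054°): 61.9 km
Charlie (lat -25.6280°, lon 144.1206°): 57.4 km
Delta (lat -25.8739°, lon 143.4659°): 54.4 km
Echo (lat -25.0069°, lon 143.4978°): 45.2 km
Alpha (lat -25.5865°, lon 143.9232°): 37.8 km

Bravo, Charlie, Delta, Echo, Alpha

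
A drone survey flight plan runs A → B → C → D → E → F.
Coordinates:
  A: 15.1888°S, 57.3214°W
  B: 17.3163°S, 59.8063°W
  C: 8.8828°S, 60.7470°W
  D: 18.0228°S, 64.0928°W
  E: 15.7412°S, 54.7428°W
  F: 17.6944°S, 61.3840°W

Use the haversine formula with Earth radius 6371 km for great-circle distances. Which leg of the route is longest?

C–D

Leg distances:
A→B: 355.4 km
B→C: 943.3 km
C→D: 1078.7 km
D→E: 1026.5 km
E→F: 739.8 km
The longest leg is C–D at 1078.7 km.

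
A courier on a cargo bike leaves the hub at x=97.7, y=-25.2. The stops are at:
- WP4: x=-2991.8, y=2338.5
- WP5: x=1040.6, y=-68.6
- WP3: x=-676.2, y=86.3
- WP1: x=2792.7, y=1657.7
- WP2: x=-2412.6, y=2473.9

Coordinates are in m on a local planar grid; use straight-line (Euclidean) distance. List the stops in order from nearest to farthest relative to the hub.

WP3, WP5, WP1, WP2, WP4

Distance from the hub at x=97.7, y=-25.2 to each:
WP3 x=-676.2, y=86.3: 781.9 m
WP5 x=1040.6, y=-68.6: 943.9 m
WP1 x=2792.7, y=1657.7: 3177.3 m
WP2 x=-2412.6, y=2473.9: 3542.2 m
WP4 x=-2991.8, y=2338.5: 3890.0 m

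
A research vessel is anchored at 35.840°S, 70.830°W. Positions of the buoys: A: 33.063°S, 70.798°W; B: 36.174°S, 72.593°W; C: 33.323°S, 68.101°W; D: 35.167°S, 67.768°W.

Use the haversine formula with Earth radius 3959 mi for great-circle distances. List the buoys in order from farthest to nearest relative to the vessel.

C, A, D, B

Distances from the vessel:
C 33.323°S, 68.101°W: 233.1 mi
A 33.063°S, 70.798°W: 191.9 mi
D 35.167°S, 67.768°W: 178.4 mi
B 36.174°S, 72.593°W: 101.2 mi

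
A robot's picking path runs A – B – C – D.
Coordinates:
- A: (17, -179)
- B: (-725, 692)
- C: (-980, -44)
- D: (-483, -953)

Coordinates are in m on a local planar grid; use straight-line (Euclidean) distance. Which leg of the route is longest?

A–B

Leg distances:
A→B: 1144.2 m
B→C: 778.9 m
C→D: 1036.0 m
The longest leg is A–B at 1144.2 m.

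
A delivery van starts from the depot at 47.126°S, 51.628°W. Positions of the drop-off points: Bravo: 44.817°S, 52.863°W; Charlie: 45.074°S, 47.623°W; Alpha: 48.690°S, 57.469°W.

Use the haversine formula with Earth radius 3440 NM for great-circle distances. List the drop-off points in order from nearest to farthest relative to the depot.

Bravo, Charlie, Alpha

Distance from the depot at 47.126°S, 51.628°W to each:
Bravo 44.817°S, 52.863°W: 147.9 NM
Charlie 45.074°S, 47.623°W: 207.3 NM
Alpha 48.690°S, 57.469°W: 253.1 NM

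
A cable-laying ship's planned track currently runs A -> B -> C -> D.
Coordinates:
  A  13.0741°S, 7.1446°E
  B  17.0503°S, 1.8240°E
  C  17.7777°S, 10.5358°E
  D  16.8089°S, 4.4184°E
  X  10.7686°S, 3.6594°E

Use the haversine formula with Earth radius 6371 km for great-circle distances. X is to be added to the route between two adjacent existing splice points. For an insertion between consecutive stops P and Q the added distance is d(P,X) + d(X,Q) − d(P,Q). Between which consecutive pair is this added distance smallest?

Added distance for inserting X between each consecutive pair:
A–B: 461.4 km
B–C: 873.3 km
C–D: 1093.3 km
Smallest added distance is 461.4 km, inserting between A and B.

between A and B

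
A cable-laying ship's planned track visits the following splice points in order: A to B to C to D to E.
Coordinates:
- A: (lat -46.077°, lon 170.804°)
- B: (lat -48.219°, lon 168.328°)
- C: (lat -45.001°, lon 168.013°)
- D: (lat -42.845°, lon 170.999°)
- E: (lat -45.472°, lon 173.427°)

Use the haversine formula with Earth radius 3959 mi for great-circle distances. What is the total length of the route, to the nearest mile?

839 mi

Leg distances:
A→B: 188.2 mi  (cumulative 188.2 mi)
B→C: 222.9 mi  (cumulative 411.1 mi)
C→D: 210.4 mi  (cumulative 621.5 mi)
D→E: 217.8 mi  (cumulative 839.3 mi)
Total route length ≈ 839 mi.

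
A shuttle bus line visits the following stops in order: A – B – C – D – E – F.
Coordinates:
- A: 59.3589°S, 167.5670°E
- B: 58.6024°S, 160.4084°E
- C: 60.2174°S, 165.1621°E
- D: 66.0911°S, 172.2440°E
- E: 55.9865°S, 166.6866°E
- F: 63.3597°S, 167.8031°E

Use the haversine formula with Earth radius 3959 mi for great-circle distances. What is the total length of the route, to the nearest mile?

2155 mi

Leg distances:
A→B: 260.1 mi  (cumulative 260.1 mi)
B→C: 200.9 mi  (cumulative 461.0 mi)
C→D: 461.5 mi  (cumulative 922.5 mi)
D→E: 721.9 mi  (cumulative 1644.3 mi)
E→F: 510.9 mi  (cumulative 2155.2 mi)
Total route length ≈ 2155 mi.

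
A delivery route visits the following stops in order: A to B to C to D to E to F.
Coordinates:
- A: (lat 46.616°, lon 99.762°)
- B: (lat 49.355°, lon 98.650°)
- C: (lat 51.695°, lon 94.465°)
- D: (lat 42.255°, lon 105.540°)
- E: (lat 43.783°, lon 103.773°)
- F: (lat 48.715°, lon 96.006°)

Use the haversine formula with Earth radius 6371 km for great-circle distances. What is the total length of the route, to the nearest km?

Leg distances:
A→B: 315.6 km  (cumulative 315.6 km)
B→C: 393.9 km  (cumulative 709.5 km)
C→D: 1341.5 km  (cumulative 2051.0 km)
D→E: 222.5 km  (cumulative 2273.4 km)
E→F: 810.1 km  (cumulative 3083.5 km)
Total route length ≈ 3084 km.

3084 km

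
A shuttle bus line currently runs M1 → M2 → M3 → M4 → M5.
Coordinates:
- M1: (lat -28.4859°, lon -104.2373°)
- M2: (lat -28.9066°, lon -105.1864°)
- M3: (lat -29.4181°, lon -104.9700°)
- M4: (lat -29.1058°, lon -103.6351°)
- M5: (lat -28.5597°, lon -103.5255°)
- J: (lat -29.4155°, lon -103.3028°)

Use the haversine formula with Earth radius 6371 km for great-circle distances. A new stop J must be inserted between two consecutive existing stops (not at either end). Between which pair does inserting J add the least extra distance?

Added distance for inserting J between each consecutive pair:
M1–M2: 225.4 km
M2–M3: 292.3 km
M3–M4: 74.6 km
M4–M5: 83.1 km
Smallest added distance is 74.6 km, inserting between M3 and M4.

between M3 and M4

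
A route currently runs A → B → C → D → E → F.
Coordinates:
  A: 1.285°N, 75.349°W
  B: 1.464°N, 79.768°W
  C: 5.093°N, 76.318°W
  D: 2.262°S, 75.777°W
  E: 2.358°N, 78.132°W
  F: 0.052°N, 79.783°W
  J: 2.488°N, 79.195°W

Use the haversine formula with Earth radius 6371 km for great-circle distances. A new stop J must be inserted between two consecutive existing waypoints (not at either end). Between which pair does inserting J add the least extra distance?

between B and C

Added distance for inserting J between each consecutive pair:
A–B: 86.7 km
B–C: 5.2 km
C–D: 261.6 km
D–E: 193.0 km
E–F: 82.3 km
Smallest added distance is 5.2 km, inserting between B and C.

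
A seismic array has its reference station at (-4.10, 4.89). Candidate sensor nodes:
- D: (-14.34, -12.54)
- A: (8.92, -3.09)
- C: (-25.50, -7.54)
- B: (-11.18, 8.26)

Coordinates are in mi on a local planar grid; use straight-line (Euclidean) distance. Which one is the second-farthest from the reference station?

Distance to each, sorted:
C: 24.7 mi
D: 20.2 mi
A: 15.3 mi
B: 7.8 mi
The second-farthest is D at 20.2 mi.

D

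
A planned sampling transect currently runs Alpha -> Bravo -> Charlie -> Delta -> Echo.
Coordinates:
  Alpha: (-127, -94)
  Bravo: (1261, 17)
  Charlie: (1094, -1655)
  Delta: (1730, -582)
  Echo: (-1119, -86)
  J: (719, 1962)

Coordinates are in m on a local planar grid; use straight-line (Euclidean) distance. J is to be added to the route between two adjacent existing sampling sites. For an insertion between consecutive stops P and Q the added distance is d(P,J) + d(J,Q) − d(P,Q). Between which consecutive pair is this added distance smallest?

between Delta and Echo

Added distance for inserting J between each consecutive pair:
Alpha–Bravo: 2849.9 m
Bravo–Charlie: 3975.2 m
Charlie–Delta: 5126.6 m
Delta–Echo: 2597.5 m
Smallest added distance is 2597.5 m, inserting between Delta and Echo.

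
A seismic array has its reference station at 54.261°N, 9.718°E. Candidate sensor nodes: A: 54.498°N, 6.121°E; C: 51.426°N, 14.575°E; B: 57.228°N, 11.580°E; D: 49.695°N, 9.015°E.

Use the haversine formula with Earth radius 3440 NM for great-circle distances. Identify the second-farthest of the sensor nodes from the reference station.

C

Distance to each, sorted:
D: 275.4 NM
C: 244.8 NM
B: 188.9 NM
A: 126.6 NM
The second-farthest is C at 244.8 NM.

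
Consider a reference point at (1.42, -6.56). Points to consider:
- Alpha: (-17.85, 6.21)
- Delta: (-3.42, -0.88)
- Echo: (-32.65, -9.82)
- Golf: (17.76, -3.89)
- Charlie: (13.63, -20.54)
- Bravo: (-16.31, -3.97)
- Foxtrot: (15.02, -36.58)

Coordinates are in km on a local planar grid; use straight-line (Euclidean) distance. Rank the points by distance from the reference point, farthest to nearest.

Distances from the reference point:
Echo (-32.65, -9.82): 34.2 km
Foxtrot (15.02, -36.58): 33.0 km
Alpha (-17.85, 6.21): 23.1 km
Charlie (13.63, -20.54): 18.6 km
Bravo (-16.31, -3.97): 17.9 km
Golf (17.76, -3.89): 16.6 km
Delta (-3.42, -0.88): 7.5 km

Echo, Foxtrot, Alpha, Charlie, Bravo, Golf, Delta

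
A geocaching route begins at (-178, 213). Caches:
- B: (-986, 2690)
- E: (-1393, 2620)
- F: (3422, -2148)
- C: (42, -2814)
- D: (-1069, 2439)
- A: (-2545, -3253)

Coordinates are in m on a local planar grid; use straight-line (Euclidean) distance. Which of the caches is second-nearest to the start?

Distances from the start ((-178, 213)):
D: 2397.7 m
B: 2605.5 m
E: 2696.3 m
C: 3035.0 m
A: 4197.1 m
F: 4305.2 m
The second-nearest is B at 2605.5 m.

B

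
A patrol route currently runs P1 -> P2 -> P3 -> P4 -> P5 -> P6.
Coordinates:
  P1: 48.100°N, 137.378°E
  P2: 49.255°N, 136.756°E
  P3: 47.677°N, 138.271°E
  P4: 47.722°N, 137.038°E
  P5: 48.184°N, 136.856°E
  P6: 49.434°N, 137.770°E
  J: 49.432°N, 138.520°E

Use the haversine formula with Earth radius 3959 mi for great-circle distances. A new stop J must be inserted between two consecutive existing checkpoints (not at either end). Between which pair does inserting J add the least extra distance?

between P5 and P6

Added distance for inserting J between each consecutive pair:
P1–P2: 101.4 mi
P2–P3: 72.9 mi
P3–P4: 200.6 mi
P4–P5: 217.9 mi
P5–P6: 52.6 mi
Smallest added distance is 52.6 mi, inserting between P5 and P6.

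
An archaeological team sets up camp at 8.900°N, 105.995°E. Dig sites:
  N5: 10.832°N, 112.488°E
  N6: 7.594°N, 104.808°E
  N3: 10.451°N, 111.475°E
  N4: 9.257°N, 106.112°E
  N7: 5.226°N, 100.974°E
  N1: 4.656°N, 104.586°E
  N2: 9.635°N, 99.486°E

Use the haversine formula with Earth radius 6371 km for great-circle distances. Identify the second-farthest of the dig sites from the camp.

N2

Distance to each, sorted:
N5: 743.0 km
N2: 719.0 km
N7: 688.3 km
N3: 624.9 km
N1: 496.9 km
N6: 195.3 km
N4: 41.7 km
The second-farthest is N2 at 719.0 km.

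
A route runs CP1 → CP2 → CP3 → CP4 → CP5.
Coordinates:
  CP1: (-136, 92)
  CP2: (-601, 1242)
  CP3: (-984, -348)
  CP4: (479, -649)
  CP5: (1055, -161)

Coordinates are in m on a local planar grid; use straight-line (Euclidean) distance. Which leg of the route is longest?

Leg distances:
CP1→CP2: 1240.5 m
CP2→CP3: 1635.5 m
CP3→CP4: 1493.6 m
CP4→CP5: 754.9 m
The longest leg is CP2–CP3 at 1635.5 m.

CP2–CP3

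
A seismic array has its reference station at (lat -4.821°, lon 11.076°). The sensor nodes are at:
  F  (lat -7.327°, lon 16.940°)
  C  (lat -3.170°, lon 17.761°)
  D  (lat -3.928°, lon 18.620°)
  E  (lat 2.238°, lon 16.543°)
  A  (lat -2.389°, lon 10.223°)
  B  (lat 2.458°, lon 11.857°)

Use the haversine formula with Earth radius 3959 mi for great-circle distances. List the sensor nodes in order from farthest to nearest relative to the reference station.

E, D, B, C, F, A

Distances from the reference station:
E (lat 2.238°, lon 16.543°): 616.7 mi
D (lat -3.928°, lon 18.620°): 523.4 mi
B (lat 2.458°, lon 11.857°): 505.8 mi
C (lat -3.170°, lon 17.761°): 474.7 mi
F (lat -7.327°, lon 16.940°): 438.5 mi
A (lat -2.389°, lon 10.223°): 178.0 mi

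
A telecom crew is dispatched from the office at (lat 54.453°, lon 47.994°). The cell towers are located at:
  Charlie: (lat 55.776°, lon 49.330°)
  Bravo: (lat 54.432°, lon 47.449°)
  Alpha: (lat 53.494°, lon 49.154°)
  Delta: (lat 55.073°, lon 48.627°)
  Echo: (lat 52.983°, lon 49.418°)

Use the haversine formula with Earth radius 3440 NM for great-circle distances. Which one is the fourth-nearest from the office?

Charlie

Distance to each, sorted:
Bravo: 19.1 NM
Delta: 43.2 NM
Alpha: 70.7 NM
Charlie: 91.7 NM
Echo: 101.7 NM
The fourth-nearest is Charlie at 91.7 NM.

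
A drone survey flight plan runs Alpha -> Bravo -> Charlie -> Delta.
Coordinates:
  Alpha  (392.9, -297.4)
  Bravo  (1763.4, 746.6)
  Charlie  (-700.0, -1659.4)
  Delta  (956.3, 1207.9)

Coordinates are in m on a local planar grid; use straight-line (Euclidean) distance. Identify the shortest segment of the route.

Leg distances:
Alpha→Bravo: 1722.8 m
Bravo→Charlie: 3443.4 m
Charlie→Delta: 3311.3 m
The shortest leg is Alpha–Bravo at 1722.8 m.

Alpha–Bravo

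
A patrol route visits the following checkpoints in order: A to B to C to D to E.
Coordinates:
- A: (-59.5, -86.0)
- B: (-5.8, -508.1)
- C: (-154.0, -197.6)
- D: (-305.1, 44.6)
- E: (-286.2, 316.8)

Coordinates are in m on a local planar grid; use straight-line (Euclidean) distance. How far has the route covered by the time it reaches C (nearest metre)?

Leg distances:
A→B: 425.5 m  (cumulative 425.5 m)
B→C: 344.1 m  (cumulative 769.6 m)
Cumulative distance at C ≈ 770 m.

770 m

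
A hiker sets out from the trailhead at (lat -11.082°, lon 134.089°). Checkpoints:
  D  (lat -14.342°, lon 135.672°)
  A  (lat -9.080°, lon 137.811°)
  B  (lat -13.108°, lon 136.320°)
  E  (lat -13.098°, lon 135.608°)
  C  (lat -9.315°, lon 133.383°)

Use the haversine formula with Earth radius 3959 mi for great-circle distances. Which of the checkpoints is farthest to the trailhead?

Distances from the trailhead ((lat -11.082°, lon 134.089°)):
A: 288.5 mi
D: 249.2 mi
B: 205.7 mi
E: 173.0 mi
C: 131.2 mi
The farthest is A at 288.5 mi.

A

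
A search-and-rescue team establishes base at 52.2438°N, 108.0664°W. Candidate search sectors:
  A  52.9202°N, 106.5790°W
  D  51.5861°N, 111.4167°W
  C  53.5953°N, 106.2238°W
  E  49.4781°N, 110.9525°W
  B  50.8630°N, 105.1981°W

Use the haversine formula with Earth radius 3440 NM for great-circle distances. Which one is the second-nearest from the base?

C

Distance to each, sorted:
A: 67.8 NM
C: 105.0 NM
D: 130.2 NM
B: 135.4 NM
E: 198.8 NM
The second-nearest is C at 105.0 NM.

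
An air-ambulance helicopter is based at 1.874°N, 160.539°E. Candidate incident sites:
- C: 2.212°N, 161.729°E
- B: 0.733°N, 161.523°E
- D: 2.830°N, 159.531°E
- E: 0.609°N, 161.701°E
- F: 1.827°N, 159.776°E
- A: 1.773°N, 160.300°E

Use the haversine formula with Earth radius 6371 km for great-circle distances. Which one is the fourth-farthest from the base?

C

Distances from the base (1.874°N, 160.539°E):
E: 191.0 km
B: 167.5 km
D: 154.4 km
C: 137.5 km
F: 85.0 km
A: 28.8 km
The fourth-farthest is C at 137.5 km.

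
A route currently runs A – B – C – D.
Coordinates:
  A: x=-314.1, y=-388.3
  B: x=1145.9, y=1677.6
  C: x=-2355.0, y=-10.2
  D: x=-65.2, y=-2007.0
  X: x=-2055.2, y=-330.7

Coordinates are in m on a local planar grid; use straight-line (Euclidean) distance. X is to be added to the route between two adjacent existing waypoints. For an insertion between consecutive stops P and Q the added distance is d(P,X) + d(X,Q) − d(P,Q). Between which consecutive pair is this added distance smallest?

Added distance for inserting X between each consecutive pair:
A–B: 2991.3 m
B–C: 331.3 m
C–D: 2.6 m
Smallest added distance is 2.6 m, inserting between C and D.

between C and D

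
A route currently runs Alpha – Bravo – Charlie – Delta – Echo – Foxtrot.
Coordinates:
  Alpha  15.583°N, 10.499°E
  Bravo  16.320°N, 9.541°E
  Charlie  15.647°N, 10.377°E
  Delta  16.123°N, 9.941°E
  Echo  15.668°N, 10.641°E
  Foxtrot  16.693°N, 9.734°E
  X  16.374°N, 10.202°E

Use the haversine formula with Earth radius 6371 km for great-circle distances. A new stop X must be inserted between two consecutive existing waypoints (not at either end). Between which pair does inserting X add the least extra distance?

between Echo and Foxtrot

Added distance for inserting X between each consecutive pair:
Alpha–Bravo: 33.1 km
Bravo–Charlie: 37.2 km
Charlie–Delta: 51.9 km
Delta–Echo: 40.5 km
Echo–Foxtrot: 3.1 km
Smallest added distance is 3.1 km, inserting between Echo and Foxtrot.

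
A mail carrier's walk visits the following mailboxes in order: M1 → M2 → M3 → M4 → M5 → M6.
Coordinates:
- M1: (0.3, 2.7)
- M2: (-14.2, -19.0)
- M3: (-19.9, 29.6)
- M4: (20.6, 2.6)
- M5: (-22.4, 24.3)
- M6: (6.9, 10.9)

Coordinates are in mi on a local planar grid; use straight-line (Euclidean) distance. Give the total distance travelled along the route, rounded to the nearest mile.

Leg distances:
M1→M2: 26.1 mi  (cumulative 26.1 mi)
M2→M3: 48.9 mi  (cumulative 75.0 mi)
M3→M4: 48.7 mi  (cumulative 123.7 mi)
M4→M5: 48.2 mi  (cumulative 171.9 mi)
M5→M6: 32.2 mi  (cumulative 204.1 mi)
Total route length ≈ 204 mi.

204 mi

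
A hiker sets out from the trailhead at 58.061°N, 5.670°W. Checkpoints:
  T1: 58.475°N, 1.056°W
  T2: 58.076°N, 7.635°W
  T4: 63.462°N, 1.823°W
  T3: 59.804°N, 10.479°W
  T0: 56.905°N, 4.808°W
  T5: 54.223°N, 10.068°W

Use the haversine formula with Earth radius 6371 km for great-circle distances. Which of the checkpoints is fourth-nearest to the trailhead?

Distance to each, sorted:
T2: 115.6 km
T0: 138.5 km
T1: 273.7 km
T3: 337.1 km
T5: 506.1 km
T4: 635.6 km
The fourth-nearest is T3 at 337.1 km.

T3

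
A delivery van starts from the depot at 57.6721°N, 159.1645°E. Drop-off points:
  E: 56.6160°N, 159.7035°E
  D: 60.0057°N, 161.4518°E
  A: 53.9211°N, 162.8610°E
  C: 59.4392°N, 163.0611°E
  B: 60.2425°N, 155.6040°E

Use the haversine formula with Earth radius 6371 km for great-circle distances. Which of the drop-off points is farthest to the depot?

A

Distance to each, sorted:
A: 476.7 km
B: 351.1 km
C: 299.4 km
D: 290.9 km
E: 121.9 km
The farthest is A at 476.7 km.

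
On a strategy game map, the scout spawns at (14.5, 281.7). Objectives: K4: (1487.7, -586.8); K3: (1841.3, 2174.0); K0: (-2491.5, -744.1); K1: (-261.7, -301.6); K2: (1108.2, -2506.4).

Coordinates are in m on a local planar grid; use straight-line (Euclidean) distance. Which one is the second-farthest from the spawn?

Distances from the spawn ((14.5, 281.7)):
K2: 2994.9 m
K0: 2707.8 m
K3: 2630.2 m
K4: 1710.1 m
K1: 645.4 m
The second-farthest is K0 at 2707.8 m.

K0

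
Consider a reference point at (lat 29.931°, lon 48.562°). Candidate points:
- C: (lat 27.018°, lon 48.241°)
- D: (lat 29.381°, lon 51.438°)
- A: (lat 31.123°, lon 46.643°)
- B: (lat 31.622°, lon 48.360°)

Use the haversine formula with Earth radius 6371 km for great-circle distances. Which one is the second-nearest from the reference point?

A

Distances from the reference point ((lat 29.931°, lon 48.562°)):
B: 189.0 km
A: 226.6 km
D: 284.5 km
C: 325.4 km
The second-nearest is A at 226.6 km.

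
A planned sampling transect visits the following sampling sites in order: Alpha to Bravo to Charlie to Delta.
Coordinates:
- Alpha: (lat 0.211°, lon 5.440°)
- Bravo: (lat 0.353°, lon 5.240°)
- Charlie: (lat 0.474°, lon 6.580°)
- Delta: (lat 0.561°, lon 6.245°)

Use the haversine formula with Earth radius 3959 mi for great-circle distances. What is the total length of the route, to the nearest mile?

Leg distances:
Alpha→Bravo: 16.9 mi  (cumulative 16.9 mi)
Bravo→Charlie: 93.0 mi  (cumulative 109.9 mi)
Charlie→Delta: 23.9 mi  (cumulative 133.8 mi)
Total route length ≈ 134 mi.

134 mi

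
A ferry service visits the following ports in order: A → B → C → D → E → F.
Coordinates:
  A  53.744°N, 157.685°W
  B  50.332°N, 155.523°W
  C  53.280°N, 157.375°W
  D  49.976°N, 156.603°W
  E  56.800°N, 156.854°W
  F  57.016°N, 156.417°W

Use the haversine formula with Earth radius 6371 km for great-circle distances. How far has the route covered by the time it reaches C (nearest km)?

Leg distances:
A→B: 407.2 km  (cumulative 407.2 km)
B→C: 351.6 km  (cumulative 758.8 km)
Cumulative distance at C ≈ 759 km.

759 km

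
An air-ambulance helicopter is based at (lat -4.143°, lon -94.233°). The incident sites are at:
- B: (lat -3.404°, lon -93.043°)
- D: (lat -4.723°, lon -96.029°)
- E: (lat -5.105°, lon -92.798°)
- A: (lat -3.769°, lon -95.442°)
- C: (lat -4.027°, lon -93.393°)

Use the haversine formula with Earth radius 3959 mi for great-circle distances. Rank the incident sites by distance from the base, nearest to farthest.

C, A, B, E, D

Distances from the base:
C (lat -4.027°, lon -93.393°): 58.4 mi
A (lat -3.769°, lon -95.442°): 87.3 mi
B (lat -3.404°, lon -93.043°): 96.6 mi
E (lat -5.105°, lon -92.798°): 119.1 mi
D (lat -4.723°, lon -96.029°): 130.1 mi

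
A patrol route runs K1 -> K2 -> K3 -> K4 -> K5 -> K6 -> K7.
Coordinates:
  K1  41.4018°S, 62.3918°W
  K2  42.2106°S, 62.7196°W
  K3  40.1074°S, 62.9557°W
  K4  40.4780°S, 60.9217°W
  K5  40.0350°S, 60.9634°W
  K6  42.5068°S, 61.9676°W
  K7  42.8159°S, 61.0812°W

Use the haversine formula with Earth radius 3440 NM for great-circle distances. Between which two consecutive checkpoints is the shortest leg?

Leg distances:
K1→K2: 50.7 NM
K2→K3: 126.7 NM
K3→K4: 95.8 NM
K4→K5: 26.7 NM
K5→K6: 155.2 NM
K6→K7: 43.3 NM
The shortest leg is K4–K5 at 26.7 NM.

K4–K5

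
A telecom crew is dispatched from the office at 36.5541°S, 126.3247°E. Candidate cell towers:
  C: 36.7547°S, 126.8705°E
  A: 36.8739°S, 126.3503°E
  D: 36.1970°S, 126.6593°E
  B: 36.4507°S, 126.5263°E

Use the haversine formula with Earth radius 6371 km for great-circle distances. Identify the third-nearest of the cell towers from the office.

D

Distance to each, sorted:
B: 21.4 km
A: 35.6 km
D: 49.7 km
C: 53.6 km
The third-nearest is D at 49.7 km.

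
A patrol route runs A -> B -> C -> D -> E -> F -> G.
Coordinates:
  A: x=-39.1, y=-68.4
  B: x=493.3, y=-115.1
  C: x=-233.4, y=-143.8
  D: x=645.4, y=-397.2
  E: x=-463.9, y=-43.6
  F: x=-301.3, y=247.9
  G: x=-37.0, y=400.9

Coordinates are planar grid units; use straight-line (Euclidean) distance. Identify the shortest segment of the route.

F–G

Leg distances:
A→B: 534.4
B→C: 727.3
C→D: 914.6
D→E: 1164.3
E→F: 333.8
F→G: 305.4
The shortest leg is F–G at 305.4.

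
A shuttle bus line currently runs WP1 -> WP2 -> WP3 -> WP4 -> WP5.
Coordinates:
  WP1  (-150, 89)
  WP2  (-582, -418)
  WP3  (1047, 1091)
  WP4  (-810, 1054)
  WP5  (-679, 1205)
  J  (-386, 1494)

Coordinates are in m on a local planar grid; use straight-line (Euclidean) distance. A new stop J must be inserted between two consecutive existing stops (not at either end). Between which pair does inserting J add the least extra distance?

Added distance for inserting J between each consecutive pair:
WP1–WP2: 2680.6 m
WP2–WP3: 1190.1 m
WP3–WP4: 242.3 m
WP4–WP5: 822.7 m
Smallest added distance is 242.3 m, inserting between WP3 and WP4.

between WP3 and WP4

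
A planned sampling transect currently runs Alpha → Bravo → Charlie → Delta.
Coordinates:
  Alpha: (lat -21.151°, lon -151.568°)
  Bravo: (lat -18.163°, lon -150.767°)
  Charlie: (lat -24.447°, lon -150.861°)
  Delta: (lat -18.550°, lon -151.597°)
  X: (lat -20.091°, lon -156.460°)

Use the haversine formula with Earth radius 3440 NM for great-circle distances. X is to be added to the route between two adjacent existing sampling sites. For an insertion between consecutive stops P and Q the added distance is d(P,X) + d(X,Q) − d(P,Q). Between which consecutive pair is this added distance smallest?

between Charlie and Delta

Added distance for inserting X between each consecutive pair:
Alpha–Bravo: 440.1 NM
Bravo–Charlie: 372.0 NM
Charlie–Delta: 340.5 NM
Smallest added distance is 340.5 NM, inserting between Charlie and Delta.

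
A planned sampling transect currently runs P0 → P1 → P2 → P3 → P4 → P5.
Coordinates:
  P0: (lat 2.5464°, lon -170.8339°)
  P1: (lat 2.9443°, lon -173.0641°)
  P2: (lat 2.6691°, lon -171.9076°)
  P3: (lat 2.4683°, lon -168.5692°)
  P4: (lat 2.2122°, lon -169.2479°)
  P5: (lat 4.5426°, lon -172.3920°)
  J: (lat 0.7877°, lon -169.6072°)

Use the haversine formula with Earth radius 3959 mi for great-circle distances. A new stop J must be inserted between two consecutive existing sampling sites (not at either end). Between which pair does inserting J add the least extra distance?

between P2 and P3

Added distance for inserting J between each consecutive pair:
P0–P1: 273.2 mi
P1–P2: 404.6 mi
P2–P3: 110.9 mi
P3–P4: 187.9 mi
P4–P5: 154.3 mi
Smallest added distance is 110.9 mi, inserting between P2 and P3.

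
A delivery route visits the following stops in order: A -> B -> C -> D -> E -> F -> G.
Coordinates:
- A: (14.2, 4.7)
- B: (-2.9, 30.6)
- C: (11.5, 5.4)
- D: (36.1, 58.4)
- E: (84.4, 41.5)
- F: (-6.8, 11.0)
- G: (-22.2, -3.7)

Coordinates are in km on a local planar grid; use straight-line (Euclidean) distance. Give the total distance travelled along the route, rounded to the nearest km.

Leg distances:
A→B: 31.0 km  (cumulative 31.0 km)
B→C: 29.0 km  (cumulative 60.1 km)
C→D: 58.4 km  (cumulative 118.5 km)
D→E: 51.2 km  (cumulative 169.7 km)
E→F: 96.2 km  (cumulative 265.8 km)
F→G: 21.3 km  (cumulative 287.1 km)
Total route length ≈ 287 km.

287 km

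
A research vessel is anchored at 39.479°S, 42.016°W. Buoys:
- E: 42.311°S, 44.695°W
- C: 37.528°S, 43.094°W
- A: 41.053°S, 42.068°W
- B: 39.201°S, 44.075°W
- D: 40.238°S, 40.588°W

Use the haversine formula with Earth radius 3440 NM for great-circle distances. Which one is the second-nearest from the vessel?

A

Distances from the vessel (39.479°S, 42.016°W):
D: 80.0 NM
A: 94.5 NM
B: 97.1 NM
C: 127.6 NM
E: 209.0 NM
The second-nearest is A at 94.5 NM.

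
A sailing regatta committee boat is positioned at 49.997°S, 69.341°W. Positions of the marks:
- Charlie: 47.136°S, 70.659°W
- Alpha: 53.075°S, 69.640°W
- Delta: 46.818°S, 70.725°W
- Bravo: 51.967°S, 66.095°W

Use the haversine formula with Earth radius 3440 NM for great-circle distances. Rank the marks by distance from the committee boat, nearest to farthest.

Bravo, Charlie, Alpha, Delta

Computing each great-circle distance from 49.997°S, 69.341°W:
Bravo 51.967°S, 66.095°W: 170.4 NM
Charlie 47.136°S, 70.659°W: 179.6 NM
Alpha 53.075°S, 69.640°W: 185.1 NM
Delta 46.818°S, 70.725°W: 198.7 NM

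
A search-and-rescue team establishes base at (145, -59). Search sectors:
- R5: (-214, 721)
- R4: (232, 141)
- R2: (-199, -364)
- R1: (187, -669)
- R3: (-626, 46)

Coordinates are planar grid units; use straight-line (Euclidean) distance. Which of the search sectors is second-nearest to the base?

R2

Distance to each, sorted:
R4: 218.1
R2: 459.7
R1: 611.4
R3: 778.1
R5: 858.7
The second-nearest is R2 at 459.7.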